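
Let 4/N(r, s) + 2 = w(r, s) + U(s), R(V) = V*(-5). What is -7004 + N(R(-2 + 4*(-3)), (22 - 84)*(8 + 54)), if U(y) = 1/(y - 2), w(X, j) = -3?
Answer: -134709308/19231 ≈ -7004.8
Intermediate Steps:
R(V) = -5*V
U(y) = 1/(-2 + y)
N(r, s) = 4/(-5 + 1/(-2 + s)) (N(r, s) = 4/(-2 + (-3 + 1/(-2 + s))) = 4/(-5 + 1/(-2 + s)))
-7004 + N(R(-2 + 4*(-3)), (22 - 84)*(8 + 54)) = -7004 + 4*(2 - (22 - 84)*(8 + 54))/(-11 + 5*((22 - 84)*(8 + 54))) = -7004 + 4*(2 - (-62)*62)/(-11 + 5*(-62*62)) = -7004 + 4*(2 - 1*(-3844))/(-11 + 5*(-3844)) = -7004 + 4*(2 + 3844)/(-11 - 19220) = -7004 + 4*3846/(-19231) = -7004 + 4*(-1/19231)*3846 = -7004 - 15384/19231 = -134709308/19231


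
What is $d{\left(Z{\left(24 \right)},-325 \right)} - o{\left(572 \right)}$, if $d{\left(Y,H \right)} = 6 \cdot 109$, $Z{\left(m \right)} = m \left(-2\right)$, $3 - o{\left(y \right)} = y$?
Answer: $1223$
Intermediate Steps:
$o{\left(y \right)} = 3 - y$
$Z{\left(m \right)} = - 2 m$
$d{\left(Y,H \right)} = 654$
$d{\left(Z{\left(24 \right)},-325 \right)} - o{\left(572 \right)} = 654 - \left(3 - 572\right) = 654 - -569 = 654 + 569 = 1223$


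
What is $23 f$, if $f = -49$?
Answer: $-1127$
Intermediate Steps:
$23 f = 23 \left(-49\right) = -1127$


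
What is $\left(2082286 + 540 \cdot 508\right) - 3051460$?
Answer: $-694854$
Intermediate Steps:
$\left(2082286 + 540 \cdot 508\right) - 3051460 = \left(2082286 + 274320\right) - 3051460 = 2356606 - 3051460 = -694854$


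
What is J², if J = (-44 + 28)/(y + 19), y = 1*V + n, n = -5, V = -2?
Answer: 16/9 ≈ 1.7778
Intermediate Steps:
y = -7 (y = 1*(-2) - 5 = -2 - 5 = -7)
J = -4/3 (J = (-44 + 28)/(-7 + 19) = -16/12 = -16*1/12 = -4/3 ≈ -1.3333)
J² = (-4/3)² = 16/9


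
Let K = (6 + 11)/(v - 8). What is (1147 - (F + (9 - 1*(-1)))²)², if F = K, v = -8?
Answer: 74628951489/65536 ≈ 1.1387e+6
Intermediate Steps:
K = -17/16 (K = (6 + 11)/(-8 - 8) = 17/(-16) = 17*(-1/16) = -17/16 ≈ -1.0625)
F = -17/16 ≈ -1.0625
(1147 - (F + (9 - 1*(-1)))²)² = (1147 - (-17/16 + (9 - 1*(-1)))²)² = (1147 - (-17/16 + (9 + 1))²)² = (1147 - (-17/16 + 10)²)² = (1147 - (143/16)²)² = (1147 - 1*20449/256)² = (1147 - 20449/256)² = (273183/256)² = 74628951489/65536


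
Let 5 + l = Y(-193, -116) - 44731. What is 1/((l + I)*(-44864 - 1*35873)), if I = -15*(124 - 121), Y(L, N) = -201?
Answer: 1/3631711734 ≈ 2.7535e-10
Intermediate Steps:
l = -44937 (l = -5 + (-201 - 44731) = -5 - 44932 = -44937)
I = -45 (I = -15*3 = -45)
1/((l + I)*(-44864 - 1*35873)) = 1/((-44937 - 45)*(-44864 - 1*35873)) = 1/((-44982)*(-44864 - 35873)) = -1/44982/(-80737) = -1/44982*(-1/80737) = 1/3631711734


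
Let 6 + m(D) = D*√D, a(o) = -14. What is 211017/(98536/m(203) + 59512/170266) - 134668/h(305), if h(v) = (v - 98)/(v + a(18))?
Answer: -229865040415968457339216997/1213697978060771051652 + 3823968439925151949263*√203/8794912884498340954 ≈ -1.8320e+5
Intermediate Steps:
m(D) = -6 + D^(3/2) (m(D) = -6 + D*√D = -6 + D^(3/2))
h(v) = (-98 + v)/(-14 + v) (h(v) = (v - 98)/(v - 14) = (-98 + v)/(-14 + v))
211017/(98536/m(203) + 59512/170266) - 134668/h(305) = 211017/(98536/(-6 + 203^(3/2)) + 59512/170266) - 134668*(-14 + 305)/(-98 + 305) = 211017/(98536/(-6 + 203*√203) + 59512*(1/170266)) - 134668/(207/291) = 211017/(98536/(-6 + 203*√203) + 29756/85133) - 134668/((1/291)*207) = 211017/(29756/85133 + 98536/(-6 + 203*√203)) - 134668/69/97 = 211017/(29756/85133 + 98536/(-6 + 203*√203)) - 134668*97/69 = 211017/(29756/85133 + 98536/(-6 + 203*√203)) - 13062796/69 = -13062796/69 + 211017/(29756/85133 + 98536/(-6 + 203*√203))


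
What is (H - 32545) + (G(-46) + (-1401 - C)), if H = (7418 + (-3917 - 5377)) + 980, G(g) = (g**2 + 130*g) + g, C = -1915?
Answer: -36837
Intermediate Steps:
G(g) = g**2 + 131*g
H = -896 (H = (7418 - 9294) + 980 = -1876 + 980 = -896)
(H - 32545) + (G(-46) + (-1401 - C)) = (-896 - 32545) + (-46*(131 - 46) + (-1401 - 1*(-1915))) = -33441 + (-46*85 + (-1401 + 1915)) = -33441 + (-3910 + 514) = -33441 - 3396 = -36837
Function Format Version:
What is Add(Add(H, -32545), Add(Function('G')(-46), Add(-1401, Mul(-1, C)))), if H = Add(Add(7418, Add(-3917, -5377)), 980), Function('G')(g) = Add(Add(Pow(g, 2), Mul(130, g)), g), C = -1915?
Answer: -36837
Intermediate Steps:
Function('G')(g) = Add(Pow(g, 2), Mul(131, g))
H = -896 (H = Add(Add(7418, -9294), 980) = Add(-1876, 980) = -896)
Add(Add(H, -32545), Add(Function('G')(-46), Add(-1401, Mul(-1, C)))) = Add(Add(-896, -32545), Add(Mul(-46, Add(131, -46)), Add(-1401, Mul(-1, -1915)))) = Add(-33441, Add(Mul(-46, 85), Add(-1401, 1915))) = Add(-33441, Add(-3910, 514)) = Add(-33441, -3396) = -36837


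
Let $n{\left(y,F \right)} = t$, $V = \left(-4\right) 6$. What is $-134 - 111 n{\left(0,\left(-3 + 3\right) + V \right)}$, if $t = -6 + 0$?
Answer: $532$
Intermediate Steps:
$V = -24$
$t = -6$
$n{\left(y,F \right)} = -6$
$-134 - 111 n{\left(0,\left(-3 + 3\right) + V \right)} = -134 - -666 = -134 + 666 = 532$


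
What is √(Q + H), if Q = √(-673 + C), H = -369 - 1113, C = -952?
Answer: √(-1482 + 5*I*√65) ≈ 0.5235 + 38.5*I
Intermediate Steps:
H = -1482
Q = 5*I*√65 (Q = √(-673 - 952) = √(-1625) = 5*I*√65 ≈ 40.311*I)
√(Q + H) = √(5*I*√65 - 1482) = √(-1482 + 5*I*√65)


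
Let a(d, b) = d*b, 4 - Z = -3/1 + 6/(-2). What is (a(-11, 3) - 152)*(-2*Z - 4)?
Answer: 4440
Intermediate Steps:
Z = 10 (Z = 4 - (-3/1 + 6/(-2)) = 4 - (-3*1 + 6*(-1/2)) = 4 - (-3 - 3) = 4 - 1*(-6) = 4 + 6 = 10)
a(d, b) = b*d
(a(-11, 3) - 152)*(-2*Z - 4) = (3*(-11) - 152)*(-2*10 - 4) = (-33 - 152)*(-20 - 4) = -185*(-24) = 4440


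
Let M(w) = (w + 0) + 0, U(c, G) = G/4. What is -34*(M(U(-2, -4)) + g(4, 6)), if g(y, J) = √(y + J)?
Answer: 34 - 34*√10 ≈ -73.517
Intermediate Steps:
U(c, G) = G/4 (U(c, G) = G*(¼) = G/4)
M(w) = w (M(w) = w + 0 = w)
g(y, J) = √(J + y)
-34*(M(U(-2, -4)) + g(4, 6)) = -34*((¼)*(-4) + √(6 + 4)) = -34*(-1 + √10) = 34 - 34*√10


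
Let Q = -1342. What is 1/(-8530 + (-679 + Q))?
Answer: -1/10551 ≈ -9.4778e-5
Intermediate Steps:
1/(-8530 + (-679 + Q)) = 1/(-8530 + (-679 - 1342)) = 1/(-8530 - 2021) = 1/(-10551) = -1/10551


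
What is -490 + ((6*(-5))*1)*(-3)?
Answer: -400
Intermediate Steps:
-490 + ((6*(-5))*1)*(-3) = -490 - 30*1*(-3) = -490 - 30*(-3) = -490 + 90 = -400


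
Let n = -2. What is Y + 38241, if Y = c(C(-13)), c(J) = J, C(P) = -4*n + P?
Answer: 38236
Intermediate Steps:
C(P) = 8 + P (C(P) = -4*(-2) + P = 8 + P)
Y = -5 (Y = 8 - 13 = -5)
Y + 38241 = -5 + 38241 = 38236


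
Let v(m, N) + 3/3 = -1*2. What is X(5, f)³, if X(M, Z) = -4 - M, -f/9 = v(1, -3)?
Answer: -729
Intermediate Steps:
v(m, N) = -3 (v(m, N) = -1 - 1*2 = -1 - 2 = -3)
f = 27 (f = -9*(-3) = 27)
X(5, f)³ = (-4 - 1*5)³ = (-4 - 5)³ = (-9)³ = -729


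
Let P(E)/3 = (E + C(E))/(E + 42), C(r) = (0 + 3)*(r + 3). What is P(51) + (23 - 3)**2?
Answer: 12613/31 ≈ 406.87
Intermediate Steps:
C(r) = 9 + 3*r (C(r) = 3*(3 + r) = 9 + 3*r)
P(E) = 3*(9 + 4*E)/(42 + E) (P(E) = 3*((E + (9 + 3*E))/(E + 42)) = 3*((9 + 4*E)/(42 + E)) = 3*(9 + 4*E)/(42 + E))
P(51) + (23 - 3)**2 = 3*(9 + 4*51)/(42 + 51) + (23 - 3)**2 = 3*(9 + 204)/93 + 20**2 = 3*(1/93)*213 + 400 = 213/31 + 400 = 12613/31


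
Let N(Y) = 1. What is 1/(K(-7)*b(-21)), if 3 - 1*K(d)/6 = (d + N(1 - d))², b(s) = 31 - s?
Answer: -1/10296 ≈ -9.7125e-5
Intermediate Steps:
K(d) = 18 - 6*(1 + d)² (K(d) = 18 - 6*(d + 1)² = 18 - 6*(1 + d)²)
1/(K(-7)*b(-21)) = 1/((18 - 6*(1 - 7)²)*(31 - 1*(-21))) = 1/((18 - 6*(-6)²)*(31 + 21)) = 1/((18 - 6*36)*52) = 1/((18 - 216)*52) = 1/(-198*52) = 1/(-10296) = -1/10296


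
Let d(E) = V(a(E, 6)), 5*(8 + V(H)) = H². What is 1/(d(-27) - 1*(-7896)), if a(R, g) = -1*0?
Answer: 1/7888 ≈ 0.00012677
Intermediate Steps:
a(R, g) = 0
V(H) = -8 + H²/5
d(E) = -8 (d(E) = -8 + (⅕)*0² = -8 + (⅕)*0 = -8 + 0 = -8)
1/(d(-27) - 1*(-7896)) = 1/(-8 - 1*(-7896)) = 1/(-8 + 7896) = 1/7888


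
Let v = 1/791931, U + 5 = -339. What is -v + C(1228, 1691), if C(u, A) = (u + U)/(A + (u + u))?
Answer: 53850989/252625989 ≈ 0.21316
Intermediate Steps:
U = -344 (U = -5 - 339 = -344)
v = 1/791931 ≈ 1.2627e-6
C(u, A) = (-344 + u)/(A + 2*u) (C(u, A) = (u - 344)/(A + (u + u)) = (-344 + u)/(A + 2*u))
-v + C(1228, 1691) = -1*1/791931 + (-344 + 1228)/(1691 + 2*1228) = -1/791931 + 884/(1691 + 2456) = -1/791931 + 884/4147 = -1/791931 + (1/4147)*884 = -1/791931 + 68/319 = 53850989/252625989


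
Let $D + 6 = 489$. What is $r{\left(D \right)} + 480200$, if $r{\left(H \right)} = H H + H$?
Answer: $713972$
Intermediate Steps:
$D = 483$ ($D = -6 + 489 = 483$)
$r{\left(H \right)} = H + H^{2}$ ($r{\left(H \right)} = H^{2} + H = H + H^{2}$)
$r{\left(D \right)} + 480200 = 483 \left(1 + 483\right) + 480200 = 483 \cdot 484 + 480200 = 233772 + 480200 = 713972$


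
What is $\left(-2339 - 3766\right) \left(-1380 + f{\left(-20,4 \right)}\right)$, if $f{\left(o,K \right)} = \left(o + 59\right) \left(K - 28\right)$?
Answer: $14139180$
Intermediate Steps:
$f{\left(o,K \right)} = \left(-28 + K\right) \left(59 + o\right)$ ($f{\left(o,K \right)} = \left(59 + o\right) \left(-28 + K\right) = \left(-28 + K\right) \left(59 + o\right)$)
$\left(-2339 - 3766\right) \left(-1380 + f{\left(-20,4 \right)}\right) = \left(-2339 - 3766\right) \left(-1380 + \left(-1652 - -560 + 59 \cdot 4 + 4 \left(-20\right)\right)\right) = - 6105 \left(-1380 + \left(-1652 + 560 + 236 - 80\right)\right) = - 6105 \left(-1380 - 936\right) = \left(-6105\right) \left(-2316\right) = 14139180$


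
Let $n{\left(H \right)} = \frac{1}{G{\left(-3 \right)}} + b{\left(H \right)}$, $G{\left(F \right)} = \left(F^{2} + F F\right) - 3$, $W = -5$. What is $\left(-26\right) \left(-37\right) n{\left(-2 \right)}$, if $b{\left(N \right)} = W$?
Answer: $- \frac{71188}{15} \approx -4745.9$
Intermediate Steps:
$G{\left(F \right)} = -3 + 2 F^{2}$ ($G{\left(F \right)} = \left(F^{2} + F^{2}\right) - 3 = 2 F^{2} - 3 = -3 + 2 F^{2}$)
$b{\left(N \right)} = -5$
$n{\left(H \right)} = - \frac{74}{15}$ ($n{\left(H \right)} = \frac{1}{-3 + 2 \left(-3\right)^{2}} - 5 = \frac{1}{-3 + 2 \cdot 9} - 5 = \frac{1}{-3 + 18} - 5 = \frac{1}{15} - 5 = - \frac{74}{15}$)
$\left(-26\right) \left(-37\right) n{\left(-2 \right)} = \left(-26\right) \left(-37\right) \left(- \frac{74}{15}\right) = 962 \left(- \frac{74}{15}\right) = - \frac{71188}{15}$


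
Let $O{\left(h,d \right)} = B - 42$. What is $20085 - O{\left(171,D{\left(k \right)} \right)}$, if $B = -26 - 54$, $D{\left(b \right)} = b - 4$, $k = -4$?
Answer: $20207$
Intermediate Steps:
$D{\left(b \right)} = -4 + b$ ($D{\left(b \right)} = b - 4 = -4 + b$)
$B = -80$
$O{\left(h,d \right)} = -122$ ($O{\left(h,d \right)} = -80 - 42 = -122$)
$20085 - O{\left(171,D{\left(k \right)} \right)} = 20085 - -122 = 20085 + 122 = 20207$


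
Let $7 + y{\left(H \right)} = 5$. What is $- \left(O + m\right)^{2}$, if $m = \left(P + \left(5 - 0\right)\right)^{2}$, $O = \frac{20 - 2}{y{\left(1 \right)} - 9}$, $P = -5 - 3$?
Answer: $- \frac{6561}{121} \approx -54.223$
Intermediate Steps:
$y{\left(H \right)} = -2$ ($y{\left(H \right)} = -7 + 5 = -2$)
$P = -8$
$O = - \frac{18}{11}$ ($O = \frac{20 - 2}{-2 - 9} = \frac{18}{-11} = 18 \left(- \frac{1}{11}\right) = - \frac{18}{11} \approx -1.6364$)
$m = 9$ ($m = \left(-8 + \left(5 - 0\right)\right)^{2} = \left(-8 + \left(5 + 0\right)\right)^{2} = \left(-8 + 5\right)^{2} = \left(-3\right)^{2} = 9$)
$- \left(O + m\right)^{2} = - \left(- \frac{18}{11} + 9\right)^{2} = - \left(\frac{81}{11}\right)^{2} = \left(-1\right) \frac{6561}{121} = - \frac{6561}{121}$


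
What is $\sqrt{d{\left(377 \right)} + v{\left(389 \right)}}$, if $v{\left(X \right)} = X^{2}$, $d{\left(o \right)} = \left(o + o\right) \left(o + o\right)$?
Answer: $\sqrt{719837} \approx 848.43$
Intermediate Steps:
$d{\left(o \right)} = 4 o^{2}$ ($d{\left(o \right)} = 2 o 2 o = 4 o^{2}$)
$\sqrt{d{\left(377 \right)} + v{\left(389 \right)}} = \sqrt{4 \cdot 377^{2} + 389^{2}} = \sqrt{4 \cdot 142129 + 151321} = \sqrt{568516 + 151321} = \sqrt{719837}$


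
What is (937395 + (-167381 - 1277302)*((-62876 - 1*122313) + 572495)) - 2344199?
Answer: -559535800802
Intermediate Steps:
(937395 + (-167381 - 1277302)*((-62876 - 1*122313) + 572495)) - 2344199 = (937395 - 1444683*((-62876 - 122313) + 572495)) - 2344199 = (937395 - 1444683*(-185189 + 572495)) - 2344199 = (937395 - 1444683*387306) - 2344199 = (937395 - 559534393998) - 2344199 = -559533456603 - 2344199 = -559535800802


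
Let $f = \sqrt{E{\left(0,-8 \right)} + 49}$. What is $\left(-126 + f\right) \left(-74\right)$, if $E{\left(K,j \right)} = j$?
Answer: $9324 - 74 \sqrt{41} \approx 8850.2$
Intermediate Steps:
$f = \sqrt{41}$ ($f = \sqrt{-8 + 49} = \sqrt{41} \approx 6.4031$)
$\left(-126 + f\right) \left(-74\right) = \left(-126 + \sqrt{41}\right) \left(-74\right) = 9324 - 74 \sqrt{41}$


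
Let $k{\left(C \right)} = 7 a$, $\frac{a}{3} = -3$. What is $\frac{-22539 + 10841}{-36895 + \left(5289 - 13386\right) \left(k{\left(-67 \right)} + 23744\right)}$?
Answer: $\frac{5849}{95890976} \approx 6.0996 \cdot 10^{-5}$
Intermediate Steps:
$a = -9$ ($a = 3 \left(-3\right) = -9$)
$k{\left(C \right)} = -63$ ($k{\left(C \right)} = 7 \left(-9\right) = -63$)
$\frac{-22539 + 10841}{-36895 + \left(5289 - 13386\right) \left(k{\left(-67 \right)} + 23744\right)} = \frac{-22539 + 10841}{-36895 + \left(5289 - 13386\right) \left(-63 + 23744\right)} = - \frac{11698}{-36895 - 191745057} = - \frac{11698}{-191781952} = \left(-11698\right) \left(- \frac{1}{191781952}\right) = \frac{5849}{95890976}$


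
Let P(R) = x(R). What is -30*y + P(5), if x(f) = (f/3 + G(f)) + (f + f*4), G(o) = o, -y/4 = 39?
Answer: 14135/3 ≈ 4711.7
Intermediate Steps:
y = -156 (y = -4*39 = -156)
x(f) = 19*f/3 (x(f) = (f/3 + f) + (f + f*4) = (f*(⅓) + f) + (f + 4*f) = (f/3 + f) + 5*f = 4*f/3 + 5*f = 19*f/3)
P(R) = 19*R/3
-30*y + P(5) = -30*(-156) + (19/3)*5 = 4680 + 95/3 = 14135/3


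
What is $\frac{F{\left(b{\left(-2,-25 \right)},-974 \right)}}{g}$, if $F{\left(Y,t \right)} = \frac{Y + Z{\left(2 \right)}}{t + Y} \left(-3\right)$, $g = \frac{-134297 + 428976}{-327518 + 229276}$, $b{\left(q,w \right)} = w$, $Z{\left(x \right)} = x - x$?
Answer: $\frac{2456050}{98128107} \approx 0.025029$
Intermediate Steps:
$Z{\left(x \right)} = 0$
$g = - \frac{294679}{98242}$ ($g = \frac{294679}{-98242} = 294679 \left(- \frac{1}{98242}\right) = - \frac{294679}{98242} \approx -2.9995$)
$F{\left(Y,t \right)} = - \frac{3 Y}{Y + t}$ ($F{\left(Y,t \right)} = \frac{Y + 0}{t + Y} \left(-3\right) = \frac{Y}{Y + t} \left(-3\right) = - \frac{3 Y}{Y + t}$)
$\frac{F{\left(b{\left(-2,-25 \right)},-974 \right)}}{g} = \frac{\left(-3\right) \left(-25\right) \frac{1}{-25 - 974}}{- \frac{294679}{98242}} = \left(-3\right) \left(-25\right) \frac{1}{-999} \left(- \frac{98242}{294679}\right) = \left(-3\right) \left(-25\right) \left(- \frac{1}{999}\right) \left(- \frac{98242}{294679}\right) = \left(- \frac{25}{333}\right) \left(- \frac{98242}{294679}\right) = \frac{2456050}{98128107}$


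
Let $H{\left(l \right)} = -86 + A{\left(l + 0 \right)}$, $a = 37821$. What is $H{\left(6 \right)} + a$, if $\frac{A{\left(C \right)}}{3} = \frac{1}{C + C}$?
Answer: $\frac{150941}{4} \approx 37735.0$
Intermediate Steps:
$A{\left(C \right)} = \frac{3}{2 C}$ ($A{\left(C \right)} = \frac{3}{C + C} = \frac{3}{2 C}$)
$H{\left(l \right)} = -86 + \frac{3}{2 l}$ ($H{\left(l \right)} = -86 + \frac{3}{2 \left(l + 0\right)} = -86 + \frac{3}{2 l}$)
$H{\left(6 \right)} + a = \left(-86 + \frac{3}{2 \cdot 6}\right) + 37821 = \left(-86 + \frac{3}{2} \cdot \frac{1}{6}\right) + 37821 = \left(-86 + \frac{1}{4}\right) + 37821 = - \frac{343}{4} + 37821 = \frac{150941}{4}$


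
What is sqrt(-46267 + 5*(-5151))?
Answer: I*sqrt(72022) ≈ 268.37*I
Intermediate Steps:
sqrt(-46267 + 5*(-5151)) = sqrt(-46267 - 25755) = sqrt(-72022) = I*sqrt(72022)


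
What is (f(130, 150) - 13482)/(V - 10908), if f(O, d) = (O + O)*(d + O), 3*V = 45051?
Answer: 8474/587 ≈ 14.436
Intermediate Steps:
V = 15017 (V = (⅓)*45051 = 15017)
f(O, d) = 2*O*(O + d) (f(O, d) = (2*O)*(O + d) = 2*O*(O + d))
(f(130, 150) - 13482)/(V - 10908) = (2*130*(130 + 150) - 13482)/(15017 - 10908) = (2*130*280 - 13482)/4109 = (72800 - 13482)*(1/4109) = 59318*(1/4109) = 8474/587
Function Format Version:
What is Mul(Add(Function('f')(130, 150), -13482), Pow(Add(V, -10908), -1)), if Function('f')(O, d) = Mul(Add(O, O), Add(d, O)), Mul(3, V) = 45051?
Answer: Rational(8474, 587) ≈ 14.436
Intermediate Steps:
V = 15017 (V = Mul(Rational(1, 3), 45051) = 15017)
Function('f')(O, d) = Mul(2, O, Add(O, d)) (Function('f')(O, d) = Mul(Mul(2, O), Add(O, d)) = Mul(2, O, Add(O, d)))
Mul(Add(Function('f')(130, 150), -13482), Pow(Add(V, -10908), -1)) = Mul(Add(Mul(2, 130, Add(130, 150)), -13482), Pow(Add(15017, -10908), -1)) = Mul(Add(Mul(2, 130, 280), -13482), Pow(4109, -1)) = Mul(Add(72800, -13482), Rational(1, 4109)) = Mul(59318, Rational(1, 4109)) = Rational(8474, 587)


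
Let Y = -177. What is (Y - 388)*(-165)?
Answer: 93225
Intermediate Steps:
(Y - 388)*(-165) = (-177 - 388)*(-165) = -565*(-165) = 93225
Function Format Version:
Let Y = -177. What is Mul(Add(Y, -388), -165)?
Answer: 93225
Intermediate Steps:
Mul(Add(Y, -388), -165) = Mul(Add(-177, -388), -165) = Mul(-565, -165) = 93225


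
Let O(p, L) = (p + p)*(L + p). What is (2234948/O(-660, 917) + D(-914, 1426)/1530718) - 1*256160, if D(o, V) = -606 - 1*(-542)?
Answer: -16627798030831903/64910096790 ≈ -2.5617e+5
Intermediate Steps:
O(p, L) = 2*p*(L + p) (O(p, L) = (2*p)*(L + p) = 2*p*(L + p))
D(o, V) = -64 (D(o, V) = -606 + 542 = -64)
(2234948/O(-660, 917) + D(-914, 1426)/1530718) - 1*256160 = (2234948/((2*(-660)*(917 - 660))) - 64/1530718) - 1*256160 = (2234948/((2*(-660)*257)) - 64*1/1530718) - 256160 = (2234948/(-339240) - 32/765359) - 256160 = (2234948*(-1/339240) - 32/765359) - 256160 = (-558737/84810 - 32/765359) - 256160 = -427637105503/64910096790 - 256160 = -16627798030831903/64910096790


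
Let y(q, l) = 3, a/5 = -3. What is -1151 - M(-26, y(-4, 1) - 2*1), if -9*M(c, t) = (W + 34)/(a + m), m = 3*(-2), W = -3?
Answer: -217570/189 ≈ -1151.2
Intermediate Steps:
a = -15 (a = 5*(-3) = -15)
m = -6
M(c, t) = 31/189 (M(c, t) = -(-3 + 34)/(9*(-15 - 6)) = -31/(9*(-21)) = -31*(-1)/(9*21) = -⅑*(-31/21) = 31/189)
-1151 - M(-26, y(-4, 1) - 2*1) = -1151 - 1*31/189 = -1151 - 31/189 = -217570/189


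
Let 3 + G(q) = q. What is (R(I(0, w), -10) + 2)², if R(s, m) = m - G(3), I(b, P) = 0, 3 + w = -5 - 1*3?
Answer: 64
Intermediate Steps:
G(q) = -3 + q
w = -11 (w = -3 + (-5 - 1*3) = -3 + (-5 - 3) = -3 - 8 = -11)
R(s, m) = m (R(s, m) = m - (-3 + 3) = m - 1*0 = m + 0 = m)
(R(I(0, w), -10) + 2)² = (-10 + 2)² = (-8)² = 64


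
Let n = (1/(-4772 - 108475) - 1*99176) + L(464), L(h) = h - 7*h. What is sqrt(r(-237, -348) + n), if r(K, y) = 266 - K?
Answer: 4*I*sqrt(9035931635815)/37749 ≈ 318.52*I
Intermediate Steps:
L(h) = -6*h
n = -11546664121/113247 (n = (1/(-4772 - 108475) - 1*99176) - 6*464 = (1/(-113247) - 99176) - 2784 = (-1/113247 - 99176) - 2784 = -11231384473/113247 - 2784 = -11546664121/113247 ≈ -1.0196e+5)
sqrt(r(-237, -348) + n) = sqrt((266 - 1*(-237)) - 11546664121/113247) = sqrt((266 + 237) - 11546664121/113247) = sqrt(503 - 11546664121/113247) = sqrt(-11489700880/113247) = 4*I*sqrt(9035931635815)/37749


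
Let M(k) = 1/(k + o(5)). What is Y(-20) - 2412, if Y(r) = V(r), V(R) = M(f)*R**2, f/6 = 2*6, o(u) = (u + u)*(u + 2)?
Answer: -171052/71 ≈ -2409.2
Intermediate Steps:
o(u) = 2*u*(2 + u) (o(u) = (2*u)*(2 + u) = 2*u*(2 + u))
f = 72 (f = 6*(2*6) = 6*12 = 72)
M(k) = 1/(70 + k) (M(k) = 1/(k + 2*5*(2 + 5)) = 1/(k + 2*5*7) = 1/(k + 70) = 1/(70 + k))
V(R) = R**2/142 (V(R) = R**2/(70 + 72) = R**2/142)
Y(r) = r**2/142
Y(-20) - 2412 = (1/142)*(-20)**2 - 2412 = (1/142)*400 - 2412 = 200/71 - 2412 = -171052/71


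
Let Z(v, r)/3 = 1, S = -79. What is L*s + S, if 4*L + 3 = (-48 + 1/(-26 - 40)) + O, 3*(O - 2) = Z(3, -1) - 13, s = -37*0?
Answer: -79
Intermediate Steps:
s = 0
Z(v, r) = 3 (Z(v, r) = 3*1 = 3)
O = -4/3 (O = 2 + (3 - 13)/3 = 2 + (1/3)*(-10) = 2 - 10/3 = -4/3 ≈ -1.3333)
L = -3455/264 (L = -3/4 + ((-48 + 1/(-26 - 40)) - 4/3)/4 = -3/4 + ((-48 + 1/(-66)) - 4/3)/4 = -3/4 + ((-48 - 1/66) - 4/3)/4 = -3/4 + (-3169/66 - 4/3)/4 = -3/4 + (1/4)*(-3257/66) = -3/4 - 3257/264 = -3455/264 ≈ -13.087)
L*s + S = -3455/264*0 - 79 = 0 - 79 = -79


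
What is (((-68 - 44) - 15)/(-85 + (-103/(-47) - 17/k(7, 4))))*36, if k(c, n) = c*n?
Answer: 6016752/109775 ≈ 54.810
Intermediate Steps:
(((-68 - 44) - 15)/(-85 + (-103/(-47) - 17/k(7, 4))))*36 = (((-68 - 44) - 15)/(-85 + (-103/(-47) - 17/(7*4))))*36 = ((-112 - 15)/(-85 + (-103*(-1/47) - 17/28)))*36 = (-127/(-85 + (103/47 - 17*1/28)))*36 = (-127/(-85 + (103/47 - 17/28)))*36 = (-127/(-85 + 2085/1316))*36 = (-127/(-109775/1316))*36 = -1316/109775*(-127)*36 = (167132/109775)*36 = 6016752/109775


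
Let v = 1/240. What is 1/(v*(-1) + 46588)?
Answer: 240/11181119 ≈ 2.1465e-5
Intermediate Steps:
v = 1/240 ≈ 0.0041667
1/(v*(-1) + 46588) = 1/((1/240)*(-1) + 46588) = 1/(-1/240 + 46588) = 1/(11181119/240) = 240/11181119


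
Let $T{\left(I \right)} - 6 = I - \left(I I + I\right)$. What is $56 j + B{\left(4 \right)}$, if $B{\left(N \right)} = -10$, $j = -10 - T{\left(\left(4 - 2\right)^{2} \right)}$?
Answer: $-10$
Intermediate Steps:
$T{\left(I \right)} = 6 - I^{2}$ ($T{\left(I \right)} = 6 + \left(I - \left(I I + I\right)\right) = 6 + \left(I - \left(I^{2} + I\right)\right) = 6 + \left(I - \left(I + I^{2}\right)\right) = 6 - I^{2}$)
$j = 0$ ($j = -10 - \left(6 - \left(\left(4 - 2\right)^{2}\right)^{2}\right) = -10 - \left(6 - \left(2^{2}\right)^{2}\right) = -10 - \left(6 - 4^{2}\right) = -10 - \left(6 - 16\right) = -10 - -10 = -10 + 10 = 0$)
$56 j + B{\left(4 \right)} = 56 \cdot 0 - 10 = 0 - 10 = -10$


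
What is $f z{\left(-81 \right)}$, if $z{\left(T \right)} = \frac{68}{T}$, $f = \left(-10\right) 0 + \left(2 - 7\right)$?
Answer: $\frac{340}{81} \approx 4.1975$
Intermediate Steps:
$f = -5$ ($f = 0 + \left(2 - 7\right) = 0 - 5 = -5$)
$f z{\left(-81 \right)} = - 5 \frac{68}{-81} = - 5 \cdot 68 \left(- \frac{1}{81}\right) = \left(-5\right) \left(- \frac{68}{81}\right) = \frac{340}{81}$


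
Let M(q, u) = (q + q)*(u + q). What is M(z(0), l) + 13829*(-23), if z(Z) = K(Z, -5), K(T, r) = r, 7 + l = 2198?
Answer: -339927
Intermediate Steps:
l = 2191 (l = -7 + 2198 = 2191)
z(Z) = -5
M(q, u) = 2*q*(q + u) (M(q, u) = (2*q)*(q + u) = 2*q*(q + u))
M(z(0), l) + 13829*(-23) = 2*(-5)*(-5 + 2191) + 13829*(-23) = 2*(-5)*2186 - 318067 = -21860 - 318067 = -339927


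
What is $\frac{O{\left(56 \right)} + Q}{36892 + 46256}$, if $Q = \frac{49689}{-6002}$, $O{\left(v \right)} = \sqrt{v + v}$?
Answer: $- \frac{16563}{166351432} + \frac{\sqrt{7}}{20787} \approx 2.7713 \cdot 10^{-5}$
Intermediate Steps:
$O{\left(v \right)} = \sqrt{2} \sqrt{v}$ ($O{\left(v \right)} = \sqrt{2 v} = \sqrt{2} \sqrt{v}$)
$Q = - \frac{49689}{6002}$ ($Q = 49689 \left(- \frac{1}{6002}\right) = - \frac{49689}{6002} \approx -8.2787$)
$\frac{O{\left(56 \right)} + Q}{36892 + 46256} = \frac{\sqrt{2} \sqrt{56} - \frac{49689}{6002}}{36892 + 46256} = \frac{\sqrt{2} \cdot 2 \sqrt{14} - \frac{49689}{6002}}{83148} = \left(4 \sqrt{7} - \frac{49689}{6002}\right) \frac{1}{83148} = \left(- \frac{49689}{6002} + 4 \sqrt{7}\right) \frac{1}{83148} = - \frac{16563}{166351432} + \frac{\sqrt{7}}{20787}$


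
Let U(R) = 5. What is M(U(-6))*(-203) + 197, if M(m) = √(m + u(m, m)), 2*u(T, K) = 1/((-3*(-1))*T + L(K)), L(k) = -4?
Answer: 197 - 203*√2442/22 ≈ -258.98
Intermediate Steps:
u(T, K) = 1/(2*(-4 + 3*T)) (u(T, K) = 1/(2*((-3*(-1))*T - 4)) = 1/(2*(3*T - 4)) = 1/(2*(-4 + 3*T)))
M(m) = √(m + 1/(2*(-4 + 3*m)))
M(U(-6))*(-203) + 197 = √(5 + 1/(2*(-4 + 3*5)))*(-203) + 197 = √(5 + 1/(2*(-4 + 15)))*(-203) + 197 = √(5 + (½)/11)*(-203) + 197 = √(5 + (½)*(1/11))*(-203) + 197 = √(5 + 1/22)*(-203) + 197 = √(111/22)*(-203) + 197 = (√2442/22)*(-203) + 197 = -203*√2442/22 + 197 = 197 - 203*√2442/22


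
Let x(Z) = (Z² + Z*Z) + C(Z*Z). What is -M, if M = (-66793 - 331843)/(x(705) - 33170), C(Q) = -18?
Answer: 28474/68633 ≈ 0.41487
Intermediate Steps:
x(Z) = -18 + 2*Z² (x(Z) = (Z² + Z*Z) - 18 = (Z² + Z²) - 18 = 2*Z² - 18 = -18 + 2*Z²)
M = -28474/68633 (M = (-66793 - 331843)/((-18 + 2*705²) - 33170) = -398636/((-18 + 2*497025) - 33170) = -398636/((-18 + 994050) - 33170) = -398636/(994032 - 33170) = -398636/960862 = -398636*1/960862 = -28474/68633 ≈ -0.41487)
-M = -1*(-28474/68633) = 28474/68633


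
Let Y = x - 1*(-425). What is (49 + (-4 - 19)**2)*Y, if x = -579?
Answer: -89012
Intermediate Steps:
Y = -154 (Y = -579 - 1*(-425) = -579 + 425 = -154)
(49 + (-4 - 19)**2)*Y = (49 + (-4 - 19)**2)*(-154) = (49 + (-23)**2)*(-154) = (49 + 529)*(-154) = 578*(-154) = -89012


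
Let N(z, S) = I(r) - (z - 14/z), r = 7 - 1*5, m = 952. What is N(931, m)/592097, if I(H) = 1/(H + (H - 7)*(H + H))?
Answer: -2228911/1417480218 ≈ -0.0015724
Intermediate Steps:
r = 2 (r = 7 - 5 = 2)
I(H) = 1/(H + 2*H*(-7 + H)) (I(H) = 1/(H + (-7 + H)*(2*H)) = 1/(H + 2*H*(-7 + H)))
N(z, S) = -1/18 - z + 14/z (N(z, S) = 1/(2*(-13 + 2*2)) - (z - 14/z) = 1/(2*(-13 + 4)) + (-z + 14/z) = (½)/(-9) + (-z + 14/z) = (½)*(-⅑) + (-z + 14/z) = -1/18 + (-z + 14/z) = -1/18 - z + 14/z)
N(931, m)/592097 = (-1/18 - 1*931 + 14/931)/592097 = (-1/18 - 931 + 14*(1/931))*(1/592097) = (-1/18 - 931 + 2/133)*(1/592097) = -2228911/2394*1/592097 = -2228911/1417480218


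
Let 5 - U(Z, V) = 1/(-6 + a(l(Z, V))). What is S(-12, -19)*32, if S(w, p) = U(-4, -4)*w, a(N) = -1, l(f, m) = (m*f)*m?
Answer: -13824/7 ≈ -1974.9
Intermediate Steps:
l(f, m) = f*m² (l(f, m) = (f*m)*m = f*m²)
U(Z, V) = 36/7 (U(Z, V) = 5 - 1/(-6 - 1) = 5 - 1/(-7) = 5 - 1*(-⅐) = 5 + ⅐ = 36/7)
S(w, p) = 36*w/7
S(-12, -19)*32 = ((36/7)*(-12))*32 = -432/7*32 = -13824/7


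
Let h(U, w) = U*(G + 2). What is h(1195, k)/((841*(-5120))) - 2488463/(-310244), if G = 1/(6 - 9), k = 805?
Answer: 1607175704749/200382876672 ≈ 8.0205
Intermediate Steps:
G = -⅓ (G = 1/(-3) = -⅓ ≈ -0.33333)
h(U, w) = 5*U/3 (h(U, w) = U*(-⅓ + 2) = U*(5/3) = 5*U/3)
h(1195, k)/((841*(-5120))) - 2488463/(-310244) = ((5/3)*1195)/((841*(-5120))) - 2488463/(-310244) = (5975/3)/(-4305920) - 2488463*(-1/310244) = (5975/3)*(-1/4305920) + 2488463/310244 = -1195/2583552 + 2488463/310244 = 1607175704749/200382876672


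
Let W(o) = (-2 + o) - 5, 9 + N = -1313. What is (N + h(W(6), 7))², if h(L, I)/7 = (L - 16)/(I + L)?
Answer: 64818601/36 ≈ 1.8005e+6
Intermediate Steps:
N = -1322 (N = -9 - 1313 = -1322)
W(o) = -7 + o
h(L, I) = 7*(-16 + L)/(I + L) (h(L, I) = 7*((L - 16)/(I + L)) = 7*((-16 + L)/(I + L)) = 7*(-16 + L)/(I + L))
(N + h(W(6), 7))² = (-1322 + 7*(-16 + (-7 + 6))/(7 + (-7 + 6)))² = (-1322 + 7*(-16 - 1)/(7 - 1))² = (-1322 + 7*(-17)/6)² = (-1322 + 7*(⅙)*(-17))² = (-1322 - 119/6)² = (-8051/6)² = 64818601/36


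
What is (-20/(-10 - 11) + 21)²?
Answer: 212521/441 ≈ 481.91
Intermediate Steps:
(-20/(-10 - 11) + 21)² = (-20/(-21) + 21)² = (-20*(-1/21) + 21)² = (20/21 + 21)² = (461/21)² = 212521/441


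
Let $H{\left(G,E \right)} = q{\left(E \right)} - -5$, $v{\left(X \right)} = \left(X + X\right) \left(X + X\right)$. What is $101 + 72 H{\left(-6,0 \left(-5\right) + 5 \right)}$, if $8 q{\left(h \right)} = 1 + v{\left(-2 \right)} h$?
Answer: $1190$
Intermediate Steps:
$v{\left(X \right)} = 4 X^{2}$ ($v{\left(X \right)} = 2 X 2 X = 4 X^{2}$)
$q{\left(h \right)} = \frac{1}{8} + 2 h$ ($q{\left(h \right)} = \frac{1 + 4 \left(-2\right)^{2} h}{8} = \frac{1 + 4 \cdot 4 h}{8} = \frac{1 + 16 h}{8} = \frac{1}{8} + 2 h$)
$H{\left(G,E \right)} = \frac{41}{8} + 2 E$ ($H{\left(G,E \right)} = \left(\frac{1}{8} + 2 E\right) - -5 = \left(\frac{1}{8} + 2 E\right) + 5 = \frac{41}{8} + 2 E$)
$101 + 72 H{\left(-6,0 \left(-5\right) + 5 \right)} = 101 + 72 \left(\frac{41}{8} + 2 \left(0 \left(-5\right) + 5\right)\right) = 101 + 72 \left(\frac{41}{8} + 2 \left(0 + 5\right)\right) = 101 + 72 \left(\frac{41}{8} + 2 \cdot 5\right) = 101 + 72 \left(\frac{41}{8} + 10\right) = 101 + 72 \cdot \frac{121}{8} = 101 + 1089 = 1190$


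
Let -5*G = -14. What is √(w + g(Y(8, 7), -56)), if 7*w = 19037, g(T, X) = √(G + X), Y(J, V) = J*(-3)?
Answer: √(3331475 + 245*I*√1330)/35 ≈ 52.15 + 0.069932*I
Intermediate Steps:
Y(J, V) = -3*J
G = 14/5 (G = -⅕*(-14) = 14/5 ≈ 2.8000)
g(T, X) = √(14/5 + X)
w = 19037/7 (w = (⅐)*19037 = 19037/7 ≈ 2719.6)
√(w + g(Y(8, 7), -56)) = √(19037/7 + √(70 + 25*(-56))/5) = √(19037/7 + √(70 - 1400)/5) = √(19037/7 + √(-1330)/5) = √(19037/7 + (I*√1330)/5) = √(19037/7 + I*√1330/5)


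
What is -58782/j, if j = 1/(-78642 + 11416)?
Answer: 3951678732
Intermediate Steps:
j = -1/67226 (j = 1/(-67226) = -1/67226 ≈ -1.4875e-5)
-58782/j = -58782/(-1/67226) = -58782*(-67226) = 3951678732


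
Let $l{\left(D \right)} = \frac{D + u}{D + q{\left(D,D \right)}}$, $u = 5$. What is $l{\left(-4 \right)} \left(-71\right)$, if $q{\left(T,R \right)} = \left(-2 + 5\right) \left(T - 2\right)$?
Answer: $\frac{71}{22} \approx 3.2273$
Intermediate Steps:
$q{\left(T,R \right)} = -6 + 3 T$ ($q{\left(T,R \right)} = 3 \left(-2 + T\right) = -6 + 3 T$)
$l{\left(D \right)} = \frac{5 + D}{-6 + 4 D}$ ($l{\left(D \right)} = \frac{D + 5}{D + \left(-6 + 3 D\right)} = \frac{5 + D}{-6 + 4 D}$)
$l{\left(-4 \right)} \left(-71\right) = \frac{5 - 4}{2 \left(-3 + 2 \left(-4\right)\right)} \left(-71\right) = \frac{1}{2} \frac{1}{-3 - 8} \cdot 1 \left(-71\right) = \frac{1}{2} \frac{1}{-11} \cdot 1 \left(-71\right) = \frac{1}{2} \left(- \frac{1}{11}\right) 1 \left(-71\right) = \left(- \frac{1}{22}\right) \left(-71\right) = \frac{71}{22}$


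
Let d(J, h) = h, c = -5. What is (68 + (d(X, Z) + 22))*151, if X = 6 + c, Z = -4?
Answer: 12986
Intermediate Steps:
X = 1 (X = 6 - 5 = 1)
(68 + (d(X, Z) + 22))*151 = (68 + (-4 + 22))*151 = (68 + 18)*151 = 86*151 = 12986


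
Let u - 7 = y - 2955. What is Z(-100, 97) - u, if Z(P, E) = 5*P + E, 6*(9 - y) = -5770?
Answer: 4723/3 ≈ 1574.3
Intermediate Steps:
y = 2912/3 (y = 9 - ⅙*(-5770) = 9 + 2885/3 = 2912/3 ≈ 970.67)
u = -5932/3 (u = 7 + (2912/3 - 2955) = 7 - 5953/3 = -5932/3 ≈ -1977.3)
Z(P, E) = E + 5*P
Z(-100, 97) - u = (97 + 5*(-100)) - 1*(-5932/3) = (97 - 500) + 5932/3 = -403 + 5932/3 = 4723/3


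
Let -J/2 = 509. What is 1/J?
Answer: -1/1018 ≈ -0.00098232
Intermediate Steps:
J = -1018 (J = -2*509 = -1018)
1/J = 1/(-1018) = -1/1018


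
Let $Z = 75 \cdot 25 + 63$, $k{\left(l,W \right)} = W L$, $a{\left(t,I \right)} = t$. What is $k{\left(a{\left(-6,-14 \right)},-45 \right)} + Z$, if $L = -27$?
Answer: $3153$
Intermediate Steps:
$k{\left(l,W \right)} = - 27 W$ ($k{\left(l,W \right)} = W \left(-27\right) = - 27 W$)
$Z = 1938$ ($Z = 1875 + 63 = 1938$)
$k{\left(a{\left(-6,-14 \right)},-45 \right)} + Z = \left(-27\right) \left(-45\right) + 1938 = 1215 + 1938 = 3153$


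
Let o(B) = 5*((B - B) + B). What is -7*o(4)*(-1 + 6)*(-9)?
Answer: 6300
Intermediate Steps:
o(B) = 5*B (o(B) = 5*(0 + B) = 5*B)
-7*o(4)*(-1 + 6)*(-9) = -7*5*4*(-1 + 6)*(-9) = -140*5*(-9) = -7*100*(-9) = -700*(-9) = 6300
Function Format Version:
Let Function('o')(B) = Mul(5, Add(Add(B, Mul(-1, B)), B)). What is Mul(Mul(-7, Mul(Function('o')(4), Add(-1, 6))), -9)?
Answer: 6300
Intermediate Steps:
Function('o')(B) = Mul(5, B) (Function('o')(B) = Mul(5, Add(0, B)) = Mul(5, B))
Mul(Mul(-7, Mul(Function('o')(4), Add(-1, 6))), -9) = Mul(Mul(-7, Mul(Mul(5, 4), Add(-1, 6))), -9) = Mul(Mul(-7, Mul(20, 5)), -9) = Mul(Mul(-7, 100), -9) = Mul(-700, -9) = 6300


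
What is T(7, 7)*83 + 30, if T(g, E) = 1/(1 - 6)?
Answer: 67/5 ≈ 13.400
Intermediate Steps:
T(g, E) = -1/5 (T(g, E) = 1/(-5) = -1/5)
T(7, 7)*83 + 30 = -1/5*83 + 30 = -83/5 + 30 = 67/5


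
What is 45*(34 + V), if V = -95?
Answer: -2745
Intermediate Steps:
45*(34 + V) = 45*(34 - 95) = 45*(-61) = -2745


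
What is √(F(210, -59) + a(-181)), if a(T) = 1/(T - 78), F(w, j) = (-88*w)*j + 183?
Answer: 2*√18288007871/259 ≈ 1044.3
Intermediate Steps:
F(w, j) = 183 - 88*j*w (F(w, j) = -88*j*w + 183 = 183 - 88*j*w)
a(T) = 1/(-78 + T)
√(F(210, -59) + a(-181)) = √((183 - 88*(-59)*210) + 1/(-78 - 181)) = √((183 + 1090320) + 1/(-259)) = √(1090503 - 1/259) = √(282440276/259) = 2*√18288007871/259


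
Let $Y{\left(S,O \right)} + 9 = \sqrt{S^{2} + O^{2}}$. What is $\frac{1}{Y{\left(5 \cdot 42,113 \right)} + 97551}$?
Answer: $\frac{97542}{9514384895} - \frac{\sqrt{56869}}{9514384895} \approx 1.0227 \cdot 10^{-5}$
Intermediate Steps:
$Y{\left(S,O \right)} = -9 + \sqrt{O^{2} + S^{2}}$ ($Y{\left(S,O \right)} = -9 + \sqrt{S^{2} + O^{2}} = -9 + \sqrt{O^{2} + S^{2}}$)
$\frac{1}{Y{\left(5 \cdot 42,113 \right)} + 97551} = \frac{1}{\left(-9 + \sqrt{113^{2} + \left(5 \cdot 42\right)^{2}}\right) + 97551} = \frac{1}{\left(-9 + \sqrt{12769 + 210^{2}}\right) + 97551} = \frac{1}{\left(-9 + \sqrt{12769 + 44100}\right) + 97551} = \frac{1}{\left(-9 + \sqrt{56869}\right) + 97551} = \frac{1}{97542 + \sqrt{56869}}$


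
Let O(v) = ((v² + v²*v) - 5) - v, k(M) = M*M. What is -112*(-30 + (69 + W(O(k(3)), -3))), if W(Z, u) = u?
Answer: -4032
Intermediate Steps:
k(M) = M²
O(v) = -5 + v² + v³ - v (O(v) = ((v² + v³) - 5) - v = (-5 + v² + v³) - v = -5 + v² + v³ - v)
-112*(-30 + (69 + W(O(k(3)), -3))) = -112*(-30 + (69 - 3)) = -112*(-30 + 66) = -112*36 = -4032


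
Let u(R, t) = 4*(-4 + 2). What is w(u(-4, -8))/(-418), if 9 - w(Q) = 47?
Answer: 1/11 ≈ 0.090909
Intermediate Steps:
u(R, t) = -8 (u(R, t) = 4*(-2) = -8)
w(Q) = -38 (w(Q) = 9 - 1*47 = 9 - 47 = -38)
w(u(-4, -8))/(-418) = -38/(-418) = -38*(-1/418) = 1/11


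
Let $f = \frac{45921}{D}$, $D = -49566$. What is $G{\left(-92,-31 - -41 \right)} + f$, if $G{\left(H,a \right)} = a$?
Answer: $\frac{149913}{16522} \approx 9.0735$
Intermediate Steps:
$f = - \frac{15307}{16522}$ ($f = \frac{45921}{-49566} = 45921 \left(- \frac{1}{49566}\right) = - \frac{15307}{16522} \approx -0.92646$)
$G{\left(-92,-31 - -41 \right)} + f = \left(-31 - -41\right) - \frac{15307}{16522} = \left(-31 + 41\right) - \frac{15307}{16522} = 10 - \frac{15307}{16522} = \frac{149913}{16522}$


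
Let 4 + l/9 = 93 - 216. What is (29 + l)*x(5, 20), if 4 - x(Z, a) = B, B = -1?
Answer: -5570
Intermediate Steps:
x(Z, a) = 5 (x(Z, a) = 4 - 1*(-1) = 4 + 1 = 5)
l = -1143 (l = -36 + 9*(93 - 216) = -36 + 9*(-123) = -36 - 1107 = -1143)
(29 + l)*x(5, 20) = (29 - 1143)*5 = -1114*5 = -5570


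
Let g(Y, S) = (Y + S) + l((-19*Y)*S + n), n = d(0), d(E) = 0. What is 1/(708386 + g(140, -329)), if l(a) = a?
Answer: 1/1583337 ≈ 6.3158e-7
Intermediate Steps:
n = 0
g(Y, S) = S + Y - 19*S*Y (g(Y, S) = (Y + S) + ((-19*Y)*S + 0) = (S + Y) + (-19*S*Y + 0) = (S + Y) - 19*S*Y = S + Y - 19*S*Y)
1/(708386 + g(140, -329)) = 1/(708386 + (-329 + 140 - 19*(-329)*140)) = 1/(708386 + (-329 + 140 + 875140)) = 1/(708386 + 874951) = 1/1583337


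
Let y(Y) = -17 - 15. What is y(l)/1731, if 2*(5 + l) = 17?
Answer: -32/1731 ≈ -0.018486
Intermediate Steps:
l = 7/2 (l = -5 + (1/2)*17 = -5 + 17/2 = 7/2 ≈ 3.5000)
y(Y) = -32
y(l)/1731 = -32/1731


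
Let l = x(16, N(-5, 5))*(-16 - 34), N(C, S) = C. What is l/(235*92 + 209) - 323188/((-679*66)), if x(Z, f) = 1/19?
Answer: 67020152744/9293325657 ≈ 7.2116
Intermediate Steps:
x(Z, f) = 1/19
l = -50/19 (l = (-16 - 34)/19 = (1/19)*(-50) = -50/19 ≈ -2.6316)
l/(235*92 + 209) - 323188/((-679*66)) = -50/(19*(235*92 + 209)) - 323188/((-679*66)) = -50/(19*(21620 + 209)) - 323188/(-44814) = -50/19/21829 - 323188*(-1/44814) = -50/19*1/21829 + 161594/22407 = -50/414751 + 161594/22407 = 67020152744/9293325657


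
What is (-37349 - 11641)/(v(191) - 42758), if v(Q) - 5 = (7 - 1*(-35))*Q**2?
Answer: -16330/496483 ≈ -0.032891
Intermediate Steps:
v(Q) = 5 + 42*Q**2 (v(Q) = 5 + (7 - 1*(-35))*Q**2 = 5 + (7 + 35)*Q**2 = 5 + 42*Q**2)
(-37349 - 11641)/(v(191) - 42758) = (-37349 - 11641)/((5 + 42*191**2) - 42758) = -48990/((5 + 42*36481) - 42758) = -48990/((5 + 1532202) - 42758) = -48990/(1532207 - 42758) = -48990/1489449 = -48990*1/1489449 = -16330/496483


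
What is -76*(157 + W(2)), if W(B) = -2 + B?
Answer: -11932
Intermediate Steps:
-76*(157 + W(2)) = -76*(157 + (-2 + 2)) = -76*(157 + 0) = -76*157 = -11932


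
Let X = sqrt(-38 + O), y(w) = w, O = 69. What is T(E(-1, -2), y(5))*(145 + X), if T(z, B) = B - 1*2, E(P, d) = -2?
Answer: 435 + 3*sqrt(31) ≈ 451.70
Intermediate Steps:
X = sqrt(31) (X = sqrt(-38 + 69) = sqrt(31) ≈ 5.5678)
T(z, B) = -2 + B (T(z, B) = B - 2 = -2 + B)
T(E(-1, -2), y(5))*(145 + X) = (-2 + 5)*(145 + sqrt(31)) = 3*(145 + sqrt(31)) = 435 + 3*sqrt(31)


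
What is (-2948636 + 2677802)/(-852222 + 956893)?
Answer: -270834/104671 ≈ -2.5875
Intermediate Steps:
(-2948636 + 2677802)/(-852222 + 956893) = -270834/104671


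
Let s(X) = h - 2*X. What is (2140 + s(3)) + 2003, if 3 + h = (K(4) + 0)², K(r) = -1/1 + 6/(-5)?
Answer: 103471/25 ≈ 4138.8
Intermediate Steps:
K(r) = -11/5 (K(r) = -1*1 + 6*(-⅕) = -1 - 6/5 = -11/5)
h = 46/25 (h = -3 + (-11/5 + 0)² = -3 + (-11/5)² = -3 + 121/25 = 46/25 ≈ 1.8400)
s(X) = 46/25 - 2*X
(2140 + s(3)) + 2003 = (2140 + (46/25 - 2*3)) + 2003 = (2140 + (46/25 - 6)) + 2003 = (2140 - 104/25) + 2003 = 53396/25 + 2003 = 103471/25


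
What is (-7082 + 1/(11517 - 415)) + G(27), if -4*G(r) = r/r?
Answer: -157254277/22204 ≈ -7082.3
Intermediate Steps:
G(r) = -1/4 (G(r) = -r/(4*r) = -1/4*1 = -1/4)
(-7082 + 1/(11517 - 415)) + G(27) = (-7082 + 1/(11517 - 415)) - 1/4 = (-7082 + 1/11102) - 1/4 = -78624363/11102 - 1/4 = -157254277/22204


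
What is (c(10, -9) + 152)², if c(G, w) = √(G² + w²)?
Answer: (152 + √181)² ≈ 27375.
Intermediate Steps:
(c(10, -9) + 152)² = (√(10² + (-9)²) + 152)² = (√(100 + 81) + 152)² = (√181 + 152)² = (152 + √181)²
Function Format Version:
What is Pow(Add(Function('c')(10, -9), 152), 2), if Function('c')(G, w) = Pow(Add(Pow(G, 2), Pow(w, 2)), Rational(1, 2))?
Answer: Pow(Add(152, Pow(181, Rational(1, 2))), 2) ≈ 27375.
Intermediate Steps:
Pow(Add(Function('c')(10, -9), 152), 2) = Pow(Add(Pow(Add(Pow(10, 2), Pow(-9, 2)), Rational(1, 2)), 152), 2) = Pow(Add(Pow(Add(100, 81), Rational(1, 2)), 152), 2) = Pow(Add(Pow(181, Rational(1, 2)), 152), 2) = Pow(Add(152, Pow(181, Rational(1, 2))), 2)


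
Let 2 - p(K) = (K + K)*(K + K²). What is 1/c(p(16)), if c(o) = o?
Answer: -1/8702 ≈ -0.00011492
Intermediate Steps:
p(K) = 2 - 2*K*(K + K²) (p(K) = 2 - (K + K)*(K + K²) = 2 - 2*K*(K + K²))
1/c(p(16)) = 1/(2 - 2*16² - 2*16³) = 1/(2 - 2*256 - 2*4096) = 1/(2 - 512 - 8192) = 1/(-8702) = -1/8702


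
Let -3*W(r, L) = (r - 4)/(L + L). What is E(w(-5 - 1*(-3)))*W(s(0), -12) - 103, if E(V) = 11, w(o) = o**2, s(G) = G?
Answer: -1865/18 ≈ -103.61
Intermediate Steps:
W(r, L) = -(-4 + r)/(6*L) (W(r, L) = -(r - 4)/(3*(L + L)) = -(-4 + r)/(3*(2*L)) = -(-4 + r)*1/(2*L)/3 = -(-4 + r)/(6*L))
E(w(-5 - 1*(-3)))*W(s(0), -12) - 103 = 11*((1/6)*(4 - 1*0)/(-12)) - 103 = 11*((1/6)*(-1/12)*(4 + 0)) - 103 = 11*((1/6)*(-1/12)*4) - 103 = 11*(-1/18) - 103 = -11/18 - 103 = -1865/18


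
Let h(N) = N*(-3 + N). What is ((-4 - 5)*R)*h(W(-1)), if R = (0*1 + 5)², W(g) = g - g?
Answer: 0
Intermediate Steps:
W(g) = 0
R = 25 (R = (0 + 5)² = 5² = 25)
((-4 - 5)*R)*h(W(-1)) = ((-4 - 5)*25)*(0*(-3 + 0)) = (-9*25)*(0*(-3)) = -225*0 = 0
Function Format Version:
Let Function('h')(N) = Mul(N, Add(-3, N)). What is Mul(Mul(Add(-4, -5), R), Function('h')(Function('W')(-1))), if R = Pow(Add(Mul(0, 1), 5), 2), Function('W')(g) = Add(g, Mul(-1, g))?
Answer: 0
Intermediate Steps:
Function('W')(g) = 0
R = 25 (R = Pow(Add(0, 5), 2) = Pow(5, 2) = 25)
Mul(Mul(Add(-4, -5), R), Function('h')(Function('W')(-1))) = Mul(Mul(Add(-4, -5), 25), Mul(0, Add(-3, 0))) = Mul(Mul(-9, 25), Mul(0, -3)) = Mul(-225, 0) = 0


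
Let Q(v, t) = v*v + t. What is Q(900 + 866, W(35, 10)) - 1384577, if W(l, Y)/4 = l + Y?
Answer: 1734359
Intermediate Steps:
W(l, Y) = 4*Y + 4*l (W(l, Y) = 4*(l + Y) = 4*(Y + l) = 4*Y + 4*l)
Q(v, t) = t + v**2 (Q(v, t) = v**2 + t = t + v**2)
Q(900 + 866, W(35, 10)) - 1384577 = ((4*10 + 4*35) + (900 + 866)**2) - 1384577 = ((40 + 140) + 1766**2) - 1384577 = (180 + 3118756) - 1384577 = 3118936 - 1384577 = 1734359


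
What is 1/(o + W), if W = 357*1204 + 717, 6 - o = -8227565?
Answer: 1/8658116 ≈ 1.1550e-7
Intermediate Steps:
o = 8227571 (o = 6 - 1*(-8227565) = 6 + 8227565 = 8227571)
W = 430545 (W = 429828 + 717 = 430545)
1/(o + W) = 1/(8227571 + 430545) = 1/8658116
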